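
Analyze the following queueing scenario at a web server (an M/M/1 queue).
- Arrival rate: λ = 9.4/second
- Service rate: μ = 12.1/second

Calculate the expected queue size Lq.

ρ = λ/μ = 9.4/12.1 = 0.7769
For M/M/1: Lq = λ²/(μ(μ-λ))
Lq = 88.36/(12.1 × 2.70)
Lq = 2.7046 requests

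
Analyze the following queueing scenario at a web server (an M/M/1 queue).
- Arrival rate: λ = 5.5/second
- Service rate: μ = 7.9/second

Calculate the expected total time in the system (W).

First, compute utilization: ρ = λ/μ = 5.5/7.9 = 0.6962
For M/M/1: W = 1/(μ-λ)
W = 1/(7.9-5.5) = 1/2.40
W = 0.4167 seconds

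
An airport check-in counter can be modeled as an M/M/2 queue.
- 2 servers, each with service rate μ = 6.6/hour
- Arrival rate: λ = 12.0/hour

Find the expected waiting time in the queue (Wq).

Traffic intensity: ρ = λ/(cμ) = 12.0/(2×6.6) = 0.9091
Since ρ = 0.9091 < 1, system is stable.
Offered load a = λ/μ = cρ = 12.0/6.6 = 1.8182
P₀ = [ Σₙ₌₀^1 aⁿ/n! + a^2/(2!(1-ρ)) ]⁻¹
Σ = a^0/0! + a^1/1! = 1.0000 + 1.8182 = 2.8182
a^2/(2!(1-ρ)) = 3.30579/(2 × 0.0909091) = 18.1818
P₀ = 1/(2.8182 + 18.1818) = 0.04762
Lq = P₀·a^2·ρ / (2!(1-ρ)²) = 0.047619 × 3.3058 × 0.90909 / (2 × 0.0082645) = 8.6580
Wq = Lq/λ = 8.6580/12.0 = 0.7215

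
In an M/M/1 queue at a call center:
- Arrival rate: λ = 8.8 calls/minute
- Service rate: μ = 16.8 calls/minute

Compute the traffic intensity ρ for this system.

Server utilization: ρ = λ/μ
ρ = 8.8/16.8 = 0.5238
The server is busy 52.38% of the time.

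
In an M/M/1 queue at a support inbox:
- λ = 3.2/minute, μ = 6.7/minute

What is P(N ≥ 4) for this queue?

ρ = λ/μ = 3.2/6.7 = 0.477612
P(N ≥ n) = ρⁿ
P(N ≥ 4) = 0.477612^4
P(N ≥ 4) = 0.05204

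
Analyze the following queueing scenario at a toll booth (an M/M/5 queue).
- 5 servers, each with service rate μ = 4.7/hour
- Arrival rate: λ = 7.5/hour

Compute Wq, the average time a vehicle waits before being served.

Traffic intensity: ρ = λ/(cμ) = 7.5/(5×4.7) = 0.3191
Since ρ = 0.3191 < 1, system is stable.
Offered load a = λ/μ = cρ = 7.5/4.7 = 1.5957
P₀ = [ Σₙ₌₀^4 aⁿ/n! + a^5/(5!(1-ρ)) ]⁻¹
Σ = a^0/0! + a^1/1! + a^2/2! + a^3/3! + a^4/4! = 1.000000 + 1.595745 + 1.273201 + 0.6772343 + 0.2701733 = 4.8164
a^5/(5!(1-ρ)) = 10.3471/(120 × 0.6809) = 0.1266
P₀ = 1/(4.8164 + 0.1266) = 0.2023
Lq = P₀·a^5·ρ / (5!(1-ρ)²) = 0.2023 × 10.3471 × 0.3191 / (120 × 0.4636) = 0.01201
Wq = Lq/λ = 0.01201/7.5 = 0.001601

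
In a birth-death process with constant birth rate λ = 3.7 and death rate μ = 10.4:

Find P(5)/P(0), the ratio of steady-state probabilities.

For constant rates: P(n)/P(0) = (λ/μ)^n
P(5)/P(0) = (3.7/10.4)^5 = 0.35577^5 = 0.005700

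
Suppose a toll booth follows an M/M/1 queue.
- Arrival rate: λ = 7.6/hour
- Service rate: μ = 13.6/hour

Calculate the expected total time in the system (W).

First, compute utilization: ρ = λ/μ = 7.6/13.6 = 0.5588
For M/M/1: W = 1/(μ-λ)
W = 1/(13.6-7.6) = 1/6.00
W = 0.1667 hours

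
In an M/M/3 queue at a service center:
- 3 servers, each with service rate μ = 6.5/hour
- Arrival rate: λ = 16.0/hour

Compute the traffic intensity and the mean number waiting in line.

Traffic intensity: ρ = λ/(cμ) = 16.0/(3×6.5) = 0.8205
Since ρ = 0.8205 < 1, system is stable.
Offered load a = λ/μ = cρ = 16.0/6.5 = 2.4615
P₀ = [ Σₙ₌₀^2 aⁿ/n! + a^3/(3!(1-ρ)) ]⁻¹
Σ = a^0/0! + a^1/1! + a^2/2! = 1.0000 + 2.4615 + 3.0296 = 6.4911
a^3/(3!(1-ρ)) = 14.91488/(6 × 0.1794872) = 13.8495
P₀ = 1/(6.4911 + 13.8495) = 0.04916
Lq = P₀·a^3·ρ / (3!(1-ρ)²) = 0.049163 × 14.9149 × 0.82051 / (6 × 0.032216) = 3.1126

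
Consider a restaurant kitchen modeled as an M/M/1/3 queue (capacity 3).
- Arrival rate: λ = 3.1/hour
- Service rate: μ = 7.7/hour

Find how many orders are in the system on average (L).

ρ = λ/μ = 3.1/7.7 = 0.4026
P₀ = (1-ρ)/(1-ρ^(K+1)) = (1-0.4026)/(1-0.4026^4) = 0.5974/0.9737 = 0.6135
P_K = P₀×ρ^K = 0.6135 × 0.4026^3 = 0.6135 × 0.06526 = 0.04004
L = ρ[1 - (K+1)ρ^K + Kρ^(K+1)] / [(1-ρ)(1-ρ^(K+1))]
L = 0.4026 × (1 - 4×0.06526 + 3×0.02627) / ((1 - 0.4026) × (1 - 0.02627)) = 0.5660 orders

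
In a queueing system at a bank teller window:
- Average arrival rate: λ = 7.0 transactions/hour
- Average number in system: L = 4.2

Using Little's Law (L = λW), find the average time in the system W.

Little's Law: L = λW, so W = L/λ
W = 4.2/7.0 = 0.6000 hours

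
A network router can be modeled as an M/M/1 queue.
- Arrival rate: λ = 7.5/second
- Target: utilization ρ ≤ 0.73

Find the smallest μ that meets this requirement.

ρ = λ/μ, so μ = λ/ρ
μ ≥ 7.5/0.73 = 10.2740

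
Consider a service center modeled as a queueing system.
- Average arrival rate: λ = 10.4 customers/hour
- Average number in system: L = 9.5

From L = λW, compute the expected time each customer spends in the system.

Little's Law: L = λW, so W = L/λ
W = 9.5/10.4 = 0.9135 hours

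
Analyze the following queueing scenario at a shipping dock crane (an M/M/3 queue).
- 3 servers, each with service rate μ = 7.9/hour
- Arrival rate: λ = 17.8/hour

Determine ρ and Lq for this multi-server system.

Traffic intensity: ρ = λ/(cμ) = 17.8/(3×7.9) = 0.7511
Since ρ = 0.7511 < 1, system is stable.
Offered load a = λ/μ = cρ = 17.8/7.9 = 2.2532
P₀ = [ Σₙ₌₀^2 aⁿ/n! + a^3/(3!(1-ρ)) ]⁻¹
Σ = a^0/0! + a^1/1! + a^2/2! = 1.00000 + 2.25316 + 2.53838 = 5.7915
a^3/(3!(1-ρ)) = 11.43875/(6 × 0.2489451) = 7.6581
P₀ = 1/(5.7915 + 7.6581) = 0.07435
Lq = P₀·a^3·ρ / (3!(1-ρ)²) = 0.074351 × 11.4388 × 0.75105 / (6 × 0.061974) = 1.7178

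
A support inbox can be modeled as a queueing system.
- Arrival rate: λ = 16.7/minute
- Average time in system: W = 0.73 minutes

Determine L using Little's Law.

Little's Law: L = λW
L = 16.7 × 0.73 = 12.1910 emails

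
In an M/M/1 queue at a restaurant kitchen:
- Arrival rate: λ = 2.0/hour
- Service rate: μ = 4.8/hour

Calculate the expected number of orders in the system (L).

ρ = λ/μ = 2.0/4.8 = 0.4167
For M/M/1: L = λ/(μ-λ)
L = 2.0/(4.8-2.0) = 2.0/2.80
L = 0.7143 orders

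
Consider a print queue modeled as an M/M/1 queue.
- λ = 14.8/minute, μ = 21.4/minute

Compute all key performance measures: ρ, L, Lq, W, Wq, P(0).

Step 1: ρ = λ/μ = 14.8/21.4 = 0.6916
Step 2: L = λ/(μ-λ) = 14.8/6.60 = 2.2424
Step 3: Lq = λ²/(μ(μ-λ)) = 219.04/(21.4×6.60) = 1.5508
Step 4: W = 1/(μ-λ) = 1/6.60 = 0.151515
Step 5: Wq = λ/(μ(μ-λ)) = 14.8/(21.4×6.60) = 0.1048
Step 6: P(0) = 1-ρ = 0.3084
Verify: L = λW = 14.8×0.151515 = 2.2424 ✔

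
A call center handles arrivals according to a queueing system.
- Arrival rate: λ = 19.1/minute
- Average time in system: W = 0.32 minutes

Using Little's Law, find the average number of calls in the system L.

Little's Law: L = λW
L = 19.1 × 0.32 = 6.1120 calls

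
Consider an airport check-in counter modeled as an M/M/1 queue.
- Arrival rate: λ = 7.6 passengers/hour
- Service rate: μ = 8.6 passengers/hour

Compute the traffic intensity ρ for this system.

Server utilization: ρ = λ/μ
ρ = 7.6/8.6 = 0.8837
The server is busy 88.37% of the time.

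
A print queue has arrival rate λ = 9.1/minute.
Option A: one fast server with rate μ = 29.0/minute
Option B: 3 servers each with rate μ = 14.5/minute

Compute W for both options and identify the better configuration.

Option A: single server μ = 29.0 (M/M/1)
  ρ_A = 9.1/29.0 = 0.3138
  W_A = 1/(μ-λ) = 1/(29.0-9.1) = 1/19.90 = 0.05025

Option B: 3 servers μ = 14.5 (M/M/3)
  ρ_B = λ/(cμ) = 9.1/(3×14.5) = 0.2092
  Offered load a = λ/μ = cρ = 9.1/14.5 = 0.6276
  P₀ = [ Σₙ₌₀^2 aⁿ/n! + a^3/(3!(1-ρ)) ]⁻¹
  Σ = a^0/0! + a^1/1! + a^2/2! = 1.0000 + 0.6276 + 0.1969 = 1.8245
  a^3/(3!(1-ρ)) = 0.2472/(6 × 0.7908) = 0.05210
  P₀ = 1/(1.8245 + 0.05210) = 0.5329
  Lq = P₀·a^3·ρ / (3!(1-ρ)²) = 0.5329 × 0.2472 × 0.2092 / (6 × 0.6254) = 0.007344
  Wq_B = Lq/λ = 0.0073436/9.1 = 0.00080699
  W_B = Wq_B + 1/μ = 0.00080699 + 0.068966 = 0.06977

Since W_A = 0.05025 < W_B = 0.06977, Option A (single fast server) has the shorter time in system.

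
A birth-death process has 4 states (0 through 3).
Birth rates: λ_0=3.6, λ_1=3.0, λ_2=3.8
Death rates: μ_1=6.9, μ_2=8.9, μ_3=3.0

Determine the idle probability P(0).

Ratios P(n)/P(0) = (λ₀···λₙ₋₁)/(μ₁···μₙ):
P(1)/P(0) = (3.6)/(6.9) = 0.5217
P(2)/P(0) = (3.6×3.0)/(6.9×8.9) = 0.1759
P(3)/P(0) = (3.6×3.0×3.8)/(6.9×8.9×3.0) = 0.2228

Normalization: ∑ P(n) = 1
P(0) × (1.0000 + 0.5217 + 0.1759 + 0.2228) = 1
P(0) × 1.9204 = 1
P(0) = 1/1.9204 = 0.5207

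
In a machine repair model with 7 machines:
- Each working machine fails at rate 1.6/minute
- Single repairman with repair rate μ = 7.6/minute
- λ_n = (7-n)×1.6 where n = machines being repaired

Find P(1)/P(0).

P(1)/P(0) = ∏_{i=0}^{1-1} λ_i/μ_{i+1}
= (7-0)×1.6/7.6
= 1.4737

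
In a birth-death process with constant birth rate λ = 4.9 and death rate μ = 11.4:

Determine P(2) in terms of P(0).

For constant rates: P(n)/P(0) = (λ/μ)^n
P(2)/P(0) = (4.9/11.4)^2 = 0.4298^2 = 0.1847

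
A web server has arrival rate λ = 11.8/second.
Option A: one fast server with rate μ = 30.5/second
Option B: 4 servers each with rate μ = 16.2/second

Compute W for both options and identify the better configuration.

Option A: single server μ = 30.5 (M/M/1)
  ρ_A = 11.8/30.5 = 0.3869
  W_A = 1/(μ-λ) = 1/(30.5-11.8) = 1/18.70 = 0.05348

Option B: 4 servers μ = 16.2 (M/M/4)
  ρ_B = λ/(cμ) = 11.8/(4×16.2) = 0.1821
  Offered load a = λ/μ = cρ = 11.8/16.2 = 0.7284
  P₀ = [ Σₙ₌₀^3 aⁿ/n! + a^4/(4!(1-ρ)) ]⁻¹
  Σ = a^0/0! + a^1/1! + a^2/2! + a^3/3! = 1.0000 + 0.7284 + 0.2653 + 0.06441 = 2.0581
  a^4/(4!(1-ρ)) = 0.2815/(24 × 0.8179) = 0.01434
  P₀ = 1/(2.0581 + 0.01434) = 0.4825
  Lq = P₀·a^4·ρ / (4!(1-ρ)²) = 0.48253 × 0.28149 × 0.18210 / (24 × 0.66896) = 0.001541
  Wq_B = Lq/λ = 0.001541/11.8 = 0.0001306
  W_B = Wq_B + 1/μ = 0.0001306 + 0.06173 = 0.06186

Since W_A = 0.05348 < W_B = 0.06186, Option A (single fast server) has the shorter time in system.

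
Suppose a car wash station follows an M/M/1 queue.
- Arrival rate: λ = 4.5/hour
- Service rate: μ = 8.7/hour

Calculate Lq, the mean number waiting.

ρ = λ/μ = 4.5/8.7 = 0.5172
For M/M/1: Lq = λ²/(μ(μ-λ))
Lq = 20.25/(8.7 × 4.20)
Lq = 0.5542 cars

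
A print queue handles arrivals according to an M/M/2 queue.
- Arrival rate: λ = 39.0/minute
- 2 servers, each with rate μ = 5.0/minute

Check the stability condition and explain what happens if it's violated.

Stability requires ρ = λ/(cμ) < 1
ρ = 39.0/(2 × 5.0) = 39.0/10.00 = 3.9000
Since 3.9000 ≥ 1, the system is UNSTABLE.
Need c > λ/μ = 39.0/5.0 = 7.80.
Minimum servers needed: c = 8.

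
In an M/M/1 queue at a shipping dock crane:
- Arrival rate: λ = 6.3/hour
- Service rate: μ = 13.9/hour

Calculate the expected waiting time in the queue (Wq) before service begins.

First, compute utilization: ρ = λ/μ = 6.3/13.9 = 0.4532
For M/M/1: Wq = λ/(μ(μ-λ))
Wq = 6.3/(13.9 × (13.9-6.3))
Wq = 6.3/(13.9 × 7.60)
Wq = 0.05964 hours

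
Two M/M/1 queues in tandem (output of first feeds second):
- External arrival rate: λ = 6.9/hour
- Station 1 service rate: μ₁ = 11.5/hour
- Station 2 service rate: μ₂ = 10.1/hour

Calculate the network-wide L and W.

By Jackson's theorem, each station behaves as independent M/M/1.
Station 1: ρ₁ = 6.9/11.5 = 0.6000, L₁ = ρ₁/(1-ρ₁) = λ/(μ₁-λ) = 6.9/4.60 = 1.50000
Station 2: ρ₂ = 6.9/10.1 = 0.6832, L₂ = ρ₂/(1-ρ₂) = λ/(μ₂-λ) = 6.9/3.20 = 2.15625
Total: L = L₁ + L₂ = 1.50000 + 2.15625 = 3.6562
W = L/λ = 3.6562/6.9 = 0.5299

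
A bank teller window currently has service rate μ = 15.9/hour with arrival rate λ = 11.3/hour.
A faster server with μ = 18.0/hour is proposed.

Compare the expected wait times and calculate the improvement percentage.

System 1: ρ₁ = 11.3/15.9 = 0.7107, W₁ = 1/(15.9-11.3) = 0.21739
System 2: ρ₂ = 11.3/18.0 = 0.6278, W₂ = 1/(18.0-11.3) = 0.14925
Improvement: (W₁-W₂)/W₁ = (0.21739-0.14925)/0.21739 = 31.34%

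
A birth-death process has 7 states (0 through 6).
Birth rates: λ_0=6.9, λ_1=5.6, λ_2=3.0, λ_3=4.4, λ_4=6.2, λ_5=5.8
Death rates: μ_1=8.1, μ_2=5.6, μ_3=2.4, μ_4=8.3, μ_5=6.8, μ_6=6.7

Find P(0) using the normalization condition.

Ratios P(n)/P(0) = (λ₀···λₙ₋₁)/(μ₁···μₙ):
P(1)/P(0) = (6.9)/(8.1) = 0.85185
P(2)/P(0) = (6.9×5.6)/(8.1×5.6) = 0.85185
P(3)/P(0) = (6.9×5.6×3.0)/(8.1×5.6×2.4) = 1.0648
P(4)/P(0) = (6.9×5.6×3.0×4.4)/(8.1×5.6×2.4×8.3) = 0.56448
P(5)/P(0) = (6.9×5.6×3.0×4.4×6.2)/(8.1×5.6×2.4×8.3×6.8) = 0.51467
P(6)/P(0) = (6.9×5.6×3.0×4.4×6.2×5.8)/(8.1×5.6×2.4×8.3×6.8×6.7) = 0.44554

Normalization: ∑ P(n) = 1
P(0) × (1.0000 + 0.85185 + 0.85185 + 1.0648 + 0.56448 + 0.51467 + 0.44554) = 1
P(0) × 5.2932 = 1
P(0) = 1/5.2932 = 0.1889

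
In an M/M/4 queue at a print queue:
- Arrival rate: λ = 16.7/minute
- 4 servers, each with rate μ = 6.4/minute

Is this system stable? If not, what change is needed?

Stability requires ρ = λ/(cμ) < 1
ρ = 16.7/(4 × 6.4) = 16.7/25.60 = 0.6523
Since 0.6523 < 1, the system is STABLE.
The servers are busy 65.23% of the time.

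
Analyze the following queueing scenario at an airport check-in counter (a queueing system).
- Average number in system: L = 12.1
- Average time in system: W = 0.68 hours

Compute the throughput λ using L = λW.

Little's Law: L = λW, so λ = L/W
λ = 12.1/0.68 = 17.7941 passengers/hour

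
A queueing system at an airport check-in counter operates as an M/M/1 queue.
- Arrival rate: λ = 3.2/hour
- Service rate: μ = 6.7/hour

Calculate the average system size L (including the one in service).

ρ = λ/μ = 3.2/6.7 = 0.4776
For M/M/1: L = λ/(μ-λ)
L = 3.2/(6.7-3.2) = 3.2/3.50
L = 0.9143 passengers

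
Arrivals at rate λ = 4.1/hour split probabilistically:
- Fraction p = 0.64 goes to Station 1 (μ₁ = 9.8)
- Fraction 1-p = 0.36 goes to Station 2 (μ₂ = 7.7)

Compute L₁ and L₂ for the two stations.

Effective rates: λ₁ = 4.1×0.64 = 2.624, λ₂ = 4.1×0.36 = 1.476
Station 1: ρ₁ = 2.624/9.8 = 0.2678, L₁ = ρ₁/(1-ρ₁) = 0.2678/(1-0.2678) = 0.3657
Station 2: ρ₂ = 1.476/7.7 = 0.19169, L₂ = ρ₂/(1-ρ₂) = 0.19169/(1-0.19169) = 0.2371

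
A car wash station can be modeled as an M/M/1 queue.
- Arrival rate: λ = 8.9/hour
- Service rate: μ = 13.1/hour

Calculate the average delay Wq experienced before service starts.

First, compute utilization: ρ = λ/μ = 8.9/13.1 = 0.6794
For M/M/1: Wq = λ/(μ(μ-λ))
Wq = 8.9/(13.1 × (13.1-8.9))
Wq = 8.9/(13.1 × 4.20)
Wq = 0.1618 hours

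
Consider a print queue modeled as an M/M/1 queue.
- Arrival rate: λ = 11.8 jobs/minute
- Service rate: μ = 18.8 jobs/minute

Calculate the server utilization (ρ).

Server utilization: ρ = λ/μ
ρ = 11.8/18.8 = 0.6277
The server is busy 62.77% of the time.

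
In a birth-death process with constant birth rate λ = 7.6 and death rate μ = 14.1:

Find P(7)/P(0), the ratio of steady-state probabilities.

For constant rates: P(n)/P(0) = (λ/μ)^n
P(7)/P(0) = (7.6/14.1)^7 = 0.5390^7 = 0.01322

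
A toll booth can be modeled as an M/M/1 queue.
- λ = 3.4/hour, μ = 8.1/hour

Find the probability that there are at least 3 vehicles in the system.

ρ = λ/μ = 3.4/8.1 = 0.41975
P(N ≥ n) = ρⁿ
P(N ≥ 3) = 0.41975^3
P(N ≥ 3) = 0.07396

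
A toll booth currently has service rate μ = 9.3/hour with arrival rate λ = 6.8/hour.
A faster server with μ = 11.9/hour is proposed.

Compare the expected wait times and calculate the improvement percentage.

System 1: ρ₁ = 6.8/9.3 = 0.7312, W₁ = 1/(9.3-6.8) = 0.4000
System 2: ρ₂ = 6.8/11.9 = 0.5714, W₂ = 1/(11.9-6.8) = 0.1961
Improvement: (W₁-W₂)/W₁ = (0.4000-0.1961)/0.4000 = 50.98%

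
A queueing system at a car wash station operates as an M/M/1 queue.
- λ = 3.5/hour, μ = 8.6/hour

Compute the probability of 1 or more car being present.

ρ = λ/μ = 3.5/8.6 = 0.4070
P(N ≥ n) = ρⁿ
P(N ≥ 1) = 0.4070^1
P(N ≥ 1) = 0.4070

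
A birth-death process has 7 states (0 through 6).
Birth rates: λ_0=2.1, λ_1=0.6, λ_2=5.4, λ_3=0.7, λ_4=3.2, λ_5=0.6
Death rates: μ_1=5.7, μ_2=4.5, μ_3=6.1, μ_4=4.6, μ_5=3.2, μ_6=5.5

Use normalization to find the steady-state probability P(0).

Ratios P(n)/P(0) = (λ₀···λₙ₋₁)/(μ₁···μₙ):
P(1)/P(0) = (2.1)/(5.7) = 0.3684
P(2)/P(0) = (2.1×0.6)/(5.7×4.5) = 0.04912
P(3)/P(0) = (2.1×0.6×5.4)/(5.7×4.5×6.1) = 0.04349
P(4)/P(0) = (2.1×0.6×5.4×0.7)/(5.7×4.5×6.1×4.6) = 0.006617
P(5)/P(0) = (2.1×0.6×5.4×0.7×3.2)/(5.7×4.5×6.1×4.6×3.2) = 0.006617
P(6)/P(0) = (2.1×0.6×5.4×0.7×3.2×0.6)/(5.7×4.5×6.1×4.6×3.2×5.5) = 0.0007219

Normalization: ∑ P(n) = 1
P(0) × (1.0000 + 0.3684 + 0.04912 + 0.04349 + 0.006617 + 0.006617 + 0.0007219) = 1
P(0) × 1.4750 = 1
P(0) = 1/1.4750 = 0.6780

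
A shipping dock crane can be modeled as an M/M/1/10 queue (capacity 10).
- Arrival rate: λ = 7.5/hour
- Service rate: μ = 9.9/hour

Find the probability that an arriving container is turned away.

ρ = λ/μ = 7.5/9.9 = 0.757576
P₀ = (1-ρ)/(1-ρ^(K+1)) = (1-0.757576)/(1-0.757576^11) = 0.2424/0.9528 = 0.2544
P_K = P₀×ρ^K = 0.2544 × 0.757576^10 = 0.2544 × 0.06227 = 0.01584
Blocking probability = 1.58%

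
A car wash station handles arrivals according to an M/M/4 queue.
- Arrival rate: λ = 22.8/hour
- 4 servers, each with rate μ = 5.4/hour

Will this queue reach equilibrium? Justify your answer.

Stability requires ρ = λ/(cμ) < 1
ρ = 22.8/(4 × 5.4) = 22.8/21.60 = 1.0556
Since 1.0556 ≥ 1, the system is UNSTABLE.
Need c > λ/μ = 22.8/5.4 = 4.22.
Minimum servers needed: c = 5.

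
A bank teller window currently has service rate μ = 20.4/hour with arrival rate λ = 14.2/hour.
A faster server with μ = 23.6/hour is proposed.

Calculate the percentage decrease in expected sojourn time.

System 1: ρ₁ = 14.2/20.4 = 0.6961, W₁ = 1/(20.4-14.2) = 0.1613
System 2: ρ₂ = 14.2/23.6 = 0.6017, W₂ = 1/(23.6-14.2) = 0.1064
Improvement: (W₁-W₂)/W₁ = (0.1613-0.1064)/0.1613 = 34.04%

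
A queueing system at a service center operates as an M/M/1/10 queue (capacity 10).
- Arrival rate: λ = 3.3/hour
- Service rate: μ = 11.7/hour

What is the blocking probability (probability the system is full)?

ρ = λ/μ = 3.3/11.7 = 0.282051
P₀ = (1-ρ)/(1-ρ^(K+1)) = (1-0.282051)/(1-0.282051^11) = 0.7179/1.0000 = 0.7179
P_K = P₀×ρ^K = 0.71795 × 0.282051^10 = 0.71795 × 0.0000031862 = 0.000002288
Blocking probability = 0.0002288%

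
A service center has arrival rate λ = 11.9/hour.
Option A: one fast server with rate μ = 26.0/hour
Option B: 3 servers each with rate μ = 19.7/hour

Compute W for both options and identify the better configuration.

Option A: single server μ = 26.0 (M/M/1)
  ρ_A = 11.9/26.0 = 0.4577
  W_A = 1/(μ-λ) = 1/(26.0-11.9) = 1/14.10 = 0.07092

Option B: 3 servers μ = 19.7 (M/M/3)
  ρ_B = λ/(cμ) = 11.9/(3×19.7) = 0.2014
  Offered load a = λ/μ = cρ = 11.9/19.7 = 0.6041
  P₀ = [ Σₙ₌₀^2 aⁿ/n! + a^3/(3!(1-ρ)) ]⁻¹
  Σ = a^0/0! + a^1/1! + a^2/2! = 1.0000 + 0.6041 + 0.1824 = 1.7865
  a^3/(3!(1-ρ)) = 0.2204/(6 × 0.7986) = 0.04600
  P₀ = 1/(1.7865 + 0.04600) = 0.5457
  Lq = P₀·a^3·ρ / (3!(1-ρ)²) = 0.54570 × 0.22042 × 0.20135 / (6 × 0.63784) = 0.006328
  Wq_B = Lq/λ = 0.006328/11.9 = 0.0005318
  W_B = Wq_B + 1/μ = 0.0005318 + 0.05076 = 0.05129

Since W_B = 0.05129 < W_A = 0.07092, Option B (multiple servers) has the shorter time in system.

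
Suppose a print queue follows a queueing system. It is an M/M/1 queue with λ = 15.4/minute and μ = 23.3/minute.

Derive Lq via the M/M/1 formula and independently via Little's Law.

Method 1 (direct): Lq = λ²/(μ(μ-λ)) = 237.16/(23.3 × 7.90) = 1.2884

Method 2 (Little's Law):
W = 1/(μ-λ) = 1/7.90 = 0.12658
Wq = W - 1/μ = 0.12658 - 0.042918 = 0.08366
Lq = λWq = 15.4 × 0.08366 = 1.2884 ✔ (matches Method 1)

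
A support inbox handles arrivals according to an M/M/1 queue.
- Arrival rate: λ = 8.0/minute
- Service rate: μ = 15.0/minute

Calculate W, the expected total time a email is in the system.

First, compute utilization: ρ = λ/μ = 8.0/15.0 = 0.5333
For M/M/1: W = 1/(μ-λ)
W = 1/(15.0-8.0) = 1/7.00
W = 0.1429 minutes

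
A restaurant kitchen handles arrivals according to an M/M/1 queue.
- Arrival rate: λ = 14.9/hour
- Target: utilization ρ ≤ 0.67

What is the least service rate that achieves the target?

ρ = λ/μ, so μ = λ/ρ
μ ≥ 14.9/0.67 = 22.2388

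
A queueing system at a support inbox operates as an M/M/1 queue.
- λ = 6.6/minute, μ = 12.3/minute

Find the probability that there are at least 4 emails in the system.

ρ = λ/μ = 6.6/12.3 = 0.53659
P(N ≥ n) = ρⁿ
P(N ≥ 4) = 0.53659^4
P(N ≥ 4) = 0.08290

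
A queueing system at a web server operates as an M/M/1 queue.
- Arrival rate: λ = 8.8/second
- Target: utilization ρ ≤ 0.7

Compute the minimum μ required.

ρ = λ/μ, so μ = λ/ρ
μ ≥ 8.8/0.7 = 12.5714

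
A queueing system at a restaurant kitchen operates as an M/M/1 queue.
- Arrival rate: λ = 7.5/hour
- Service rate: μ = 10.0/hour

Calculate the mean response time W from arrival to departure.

First, compute utilization: ρ = λ/μ = 7.5/10.0 = 0.7500
For M/M/1: W = 1/(μ-λ)
W = 1/(10.0-7.5) = 1/2.50
W = 0.4000 hours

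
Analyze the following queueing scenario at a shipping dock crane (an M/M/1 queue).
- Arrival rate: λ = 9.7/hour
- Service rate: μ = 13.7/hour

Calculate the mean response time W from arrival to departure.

First, compute utilization: ρ = λ/μ = 9.7/13.7 = 0.7080
For M/M/1: W = 1/(μ-λ)
W = 1/(13.7-9.7) = 1/4.00
W = 0.2500 hours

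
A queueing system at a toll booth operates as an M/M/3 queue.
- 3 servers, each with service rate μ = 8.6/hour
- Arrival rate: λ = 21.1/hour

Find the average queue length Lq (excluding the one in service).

Traffic intensity: ρ = λ/(cμ) = 21.1/(3×8.6) = 0.8178
Since ρ = 0.8178 < 1, system is stable.
Offered load a = λ/μ = cρ = 21.1/8.6 = 2.4535
P₀ = [ Σₙ₌₀^2 aⁿ/n! + a^3/(3!(1-ρ)) ]⁻¹
Σ = a^0/0! + a^1/1! + a^2/2! = 1.0000 + 2.4535 + 3.0098 = 6.4633
a^3/(3!(1-ρ)) = 14.7690/(6 × 0.18217) = 13.5121
P₀ = 1/(6.4633 + 13.5121) = 0.05006
Lq = P₀·a^3·ρ / (3!(1-ρ)²) = 0.050062 × 14.7690 × 0.81783 / (6 × 0.033186) = 3.0368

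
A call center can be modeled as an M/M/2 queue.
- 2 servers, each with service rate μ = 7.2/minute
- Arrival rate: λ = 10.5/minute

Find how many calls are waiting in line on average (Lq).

Traffic intensity: ρ = λ/(cμ) = 10.5/(2×7.2) = 0.7292
Since ρ = 0.7292 < 1, system is stable.
Offered load a = λ/μ = cρ = 10.5/7.2 = 1.4583
P₀ = [ Σₙ₌₀^1 aⁿ/n! + a^2/(2!(1-ρ)) ]⁻¹
Σ = a^0/0! + a^1/1! = 1.0000 + 1.4583 = 2.4583
a^2/(2!(1-ρ)) = 2.1267/(2 × 0.27083) = 3.9263
P₀ = 1/(2.4583 + 3.9263) = 0.1566
Lq = P₀·a^2·ρ / (2!(1-ρ)²) = 0.15663 × 2.1267 × 0.72917 / (2 × 0.073351) = 1.6557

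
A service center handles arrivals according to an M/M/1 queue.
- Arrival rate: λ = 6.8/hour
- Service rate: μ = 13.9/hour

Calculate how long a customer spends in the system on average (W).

First, compute utilization: ρ = λ/μ = 6.8/13.9 = 0.4892
For M/M/1: W = 1/(μ-λ)
W = 1/(13.9-6.8) = 1/7.10
W = 0.1408 hours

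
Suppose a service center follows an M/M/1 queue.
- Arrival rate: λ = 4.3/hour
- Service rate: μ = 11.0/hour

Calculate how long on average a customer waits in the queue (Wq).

First, compute utilization: ρ = λ/μ = 4.3/11.0 = 0.3909
For M/M/1: Wq = λ/(μ(μ-λ))
Wq = 4.3/(11.0 × (11.0-4.3))
Wq = 4.3/(11.0 × 6.70)
Wq = 0.05834 hours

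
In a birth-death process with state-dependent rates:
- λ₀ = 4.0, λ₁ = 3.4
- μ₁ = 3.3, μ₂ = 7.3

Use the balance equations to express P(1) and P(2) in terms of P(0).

Balance equations:
State 0: λ₀P₀ = μ₁P₁ → P₁ = (λ₀/μ₁)P₀ = (4.0/3.3)P₀ = 1.2121P₀
State 1: P₂ = (λ₀λ₁)/(μ₁μ₂)P₀ = (4.0×3.4)/(3.3×7.3)P₀ = 0.5645P₀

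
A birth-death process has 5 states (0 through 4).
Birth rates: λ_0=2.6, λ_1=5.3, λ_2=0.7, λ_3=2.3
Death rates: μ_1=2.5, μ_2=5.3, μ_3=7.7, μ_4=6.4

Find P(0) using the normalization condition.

Ratios P(n)/P(0) = (λ₀···λₙ₋₁)/(μ₁···μₙ):
P(1)/P(0) = (2.6)/(2.5) = 1.0400
P(2)/P(0) = (2.6×5.3)/(2.5×5.3) = 1.0400
P(3)/P(0) = (2.6×5.3×0.7)/(2.5×5.3×7.7) = 0.09455
P(4)/P(0) = (2.6×5.3×0.7×2.3)/(2.5×5.3×7.7×6.4) = 0.03398

Normalization: ∑ P(n) = 1
P(0) × (1.0000 + 1.0400 + 1.0400 + 0.09455 + 0.03398) = 1
P(0) × 3.2085 = 1
P(0) = 1/3.2085 = 0.3117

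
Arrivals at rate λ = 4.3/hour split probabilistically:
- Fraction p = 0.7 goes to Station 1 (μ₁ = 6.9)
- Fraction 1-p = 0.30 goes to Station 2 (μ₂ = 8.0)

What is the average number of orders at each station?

Effective rates: λ₁ = 4.3×0.7 = 3.01, λ₂ = 4.3×0.30 = 1.29
Station 1: ρ₁ = 3.01/6.9 = 0.43623, L₁ = ρ₁/(1-ρ₁) = 0.43623/(1-0.43623) = 0.7738
Station 2: ρ₂ = 1.29/8.0 = 0.1613, L₂ = ρ₂/(1-ρ₂) = 0.1613/(1-0.1613) = 0.1923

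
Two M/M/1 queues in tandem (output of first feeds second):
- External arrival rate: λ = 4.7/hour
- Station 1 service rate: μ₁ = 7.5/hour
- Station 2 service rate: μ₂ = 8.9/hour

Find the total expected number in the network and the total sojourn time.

By Jackson's theorem, each station behaves as independent M/M/1.
Station 1: ρ₁ = 4.7/7.5 = 0.6267, L₁ = ρ₁/(1-ρ₁) = λ/(μ₁-λ) = 4.7/2.80 = 1.6786
Station 2: ρ₂ = 4.7/8.9 = 0.5281, L₂ = ρ₂/(1-ρ₂) = λ/(μ₂-λ) = 4.7/4.20 = 1.1190
Total: L = L₁ + L₂ = 1.6786 + 1.1190 = 2.7976
W = L/λ = 2.7976/4.7 = 0.5952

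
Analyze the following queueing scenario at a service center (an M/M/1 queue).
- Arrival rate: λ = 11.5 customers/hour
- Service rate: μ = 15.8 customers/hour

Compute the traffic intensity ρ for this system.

Server utilization: ρ = λ/μ
ρ = 11.5/15.8 = 0.7278
The server is busy 72.78% of the time.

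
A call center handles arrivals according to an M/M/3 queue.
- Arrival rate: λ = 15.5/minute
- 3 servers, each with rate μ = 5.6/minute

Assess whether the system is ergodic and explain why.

Stability requires ρ = λ/(cμ) < 1
ρ = 15.5/(3 × 5.6) = 15.5/16.80 = 0.9226
Since 0.9226 < 1, the system is STABLE.
The servers are busy 92.26% of the time.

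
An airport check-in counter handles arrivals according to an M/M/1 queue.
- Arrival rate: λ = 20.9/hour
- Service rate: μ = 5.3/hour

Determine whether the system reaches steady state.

Stability requires ρ = λ/(cμ) < 1
ρ = 20.9/(1 × 5.3) = 20.9/5.30 = 3.9434
Since 3.9434 ≥ 1, the system is UNSTABLE.
Queue grows without bound. Need μ > λ = 20.9.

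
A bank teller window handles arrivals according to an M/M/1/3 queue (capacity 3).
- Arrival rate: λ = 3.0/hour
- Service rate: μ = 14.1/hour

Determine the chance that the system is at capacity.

ρ = λ/μ = 3.0/14.1 = 0.212766
P₀ = (1-ρ)/(1-ρ^(K+1)) = (1-0.212766)/(1-0.212766^4) = 0.787234/0.997951 = 0.7889
P_K = P₀×ρ^K = 0.78885 × 0.212766^3 = 0.78885 × 0.0096318 = 0.007598
Blocking probability = 0.76%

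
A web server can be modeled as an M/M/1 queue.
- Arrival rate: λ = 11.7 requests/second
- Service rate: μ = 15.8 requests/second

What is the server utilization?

Server utilization: ρ = λ/μ
ρ = 11.7/15.8 = 0.7405
The server is busy 74.05% of the time.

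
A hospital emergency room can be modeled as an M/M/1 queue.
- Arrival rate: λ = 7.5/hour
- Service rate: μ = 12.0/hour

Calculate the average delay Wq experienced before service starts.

First, compute utilization: ρ = λ/μ = 7.5/12.0 = 0.6250
For M/M/1: Wq = λ/(μ(μ-λ))
Wq = 7.5/(12.0 × (12.0-7.5))
Wq = 7.5/(12.0 × 4.50)
Wq = 0.1389 hours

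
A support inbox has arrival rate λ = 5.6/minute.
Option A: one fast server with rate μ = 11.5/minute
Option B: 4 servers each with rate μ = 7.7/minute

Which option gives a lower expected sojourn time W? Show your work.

Option A: single server μ = 11.5 (M/M/1)
  ρ_A = 5.6/11.5 = 0.4870
  W_A = 1/(μ-λ) = 1/(11.5-5.6) = 1/5.90 = 0.1695

Option B: 4 servers μ = 7.7 (M/M/4)
  ρ_B = λ/(cμ) = 5.6/(4×7.7) = 0.1818
  Offered load a = λ/μ = cρ = 5.6/7.7 = 0.7273
  P₀ = [ Σₙ₌₀^3 aⁿ/n! + a^4/(4!(1-ρ)) ]⁻¹
  Σ = a^0/0! + a^1/1! + a^2/2! + a^3/3! = 1.0000 + 0.72727 + 0.26446 + 0.064112 = 2.0558
  a^4/(4!(1-ρ)) = 0.2798/(24 × 0.8182) = 0.01425
  P₀ = 1/(2.0558 + 0.01425) = 0.4831
  Lq = P₀·a^4·ρ / (4!(1-ρ)²) = 0.48307 × 0.27976 × 0.18182 / (24 × 0.66942) = 0.001529
  Wq_B = Lq/λ = 0.0015294/5.6 = 0.00027311
  W_B = Wq_B + 1/μ = 0.00027311 + 0.12987 = 0.1301

Since W_B = 0.1301 < W_A = 0.1695, Option B (multiple servers) has the shorter time in system.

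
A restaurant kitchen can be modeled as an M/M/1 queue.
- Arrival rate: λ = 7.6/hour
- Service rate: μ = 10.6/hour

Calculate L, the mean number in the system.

ρ = λ/μ = 7.6/10.6 = 0.7170
For M/M/1: L = λ/(μ-λ)
L = 7.6/(10.6-7.6) = 7.6/3.00
L = 2.5333 orders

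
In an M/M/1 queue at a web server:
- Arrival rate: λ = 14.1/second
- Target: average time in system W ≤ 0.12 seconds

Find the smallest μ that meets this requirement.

For M/M/1: W = 1/(μ-λ)
Need W ≤ 0.12, so 1/(μ-λ) ≤ 0.12
μ - λ ≥ 1/0.12 = 8.3333
μ ≥ 14.1 + 8.3333 = 22.4333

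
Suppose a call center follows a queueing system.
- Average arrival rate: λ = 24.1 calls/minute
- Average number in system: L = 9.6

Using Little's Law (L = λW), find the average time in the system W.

Little's Law: L = λW, so W = L/λ
W = 9.6/24.1 = 0.3983 minutes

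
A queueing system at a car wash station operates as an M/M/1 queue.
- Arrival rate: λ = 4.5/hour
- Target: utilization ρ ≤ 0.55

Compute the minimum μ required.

ρ = λ/μ, so μ = λ/ρ
μ ≥ 4.5/0.55 = 8.1818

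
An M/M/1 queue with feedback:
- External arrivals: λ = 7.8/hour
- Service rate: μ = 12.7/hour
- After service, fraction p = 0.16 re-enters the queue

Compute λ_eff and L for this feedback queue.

Effective arrival rate: λ_eff = λ/(1-p) = 7.8/(1-0.16) = 7.8/0.84 = 9.2857
ρ = λ_eff/μ = 9.2857/12.7 = 0.73116
L = ρ/(1-ρ) = 0.73116/(1-0.73116) = 2.7197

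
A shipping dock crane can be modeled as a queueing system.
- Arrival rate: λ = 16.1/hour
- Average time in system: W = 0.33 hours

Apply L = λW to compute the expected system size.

Little's Law: L = λW
L = 16.1 × 0.33 = 5.3130 containers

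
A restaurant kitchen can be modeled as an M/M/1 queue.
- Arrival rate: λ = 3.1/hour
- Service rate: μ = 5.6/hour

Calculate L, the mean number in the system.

ρ = λ/μ = 3.1/5.6 = 0.5536
For M/M/1: L = λ/(μ-λ)
L = 3.1/(5.6-3.1) = 3.1/2.50
L = 1.2400 orders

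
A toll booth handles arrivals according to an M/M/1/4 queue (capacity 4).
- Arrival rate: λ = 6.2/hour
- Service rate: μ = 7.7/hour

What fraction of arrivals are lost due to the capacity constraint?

ρ = λ/μ = 6.2/7.7 = 0.8052
P₀ = (1-ρ)/(1-ρ^(K+1)) = (1-0.8052)/(1-0.8052^5) = 0.1948/0.6615 = 0.2945
P_K = P₀×ρ^K = 0.2945 × 0.8052^4 = 0.2945 × 0.4204 = 0.1238
Blocking probability = 12.38%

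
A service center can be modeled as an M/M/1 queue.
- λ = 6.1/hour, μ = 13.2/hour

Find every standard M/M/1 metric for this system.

Step 1: ρ = λ/μ = 6.1/13.2 = 0.4621
Step 2: L = λ/(μ-λ) = 6.1/7.10 = 0.8592
Step 3: Lq = λ²/(μ(μ-λ)) = 37.21/(13.2×7.10) = 0.3970
Step 4: W = 1/(μ-λ) = 1/7.10 = 0.14085
Step 5: Wq = λ/(μ(μ-λ)) = 6.1/(13.2×7.10) = 0.06509
Step 6: P(0) = 1-ρ = 0.5379
Verify: L = λW = 6.1×0.14085 = 0.8592 ✔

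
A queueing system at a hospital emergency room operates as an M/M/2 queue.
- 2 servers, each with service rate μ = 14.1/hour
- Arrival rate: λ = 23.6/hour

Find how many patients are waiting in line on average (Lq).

Traffic intensity: ρ = λ/(cμ) = 23.6/(2×14.1) = 0.8369
Since ρ = 0.8369 < 1, system is stable.
Offered load a = λ/μ = cρ = 23.6/14.1 = 1.6738
P₀ = [ Σₙ₌₀^1 aⁿ/n! + a^2/(2!(1-ρ)) ]⁻¹
Σ = a^0/0! + a^1/1! = 1.0000 + 1.6738 = 2.6738
a^2/(2!(1-ρ)) = 2.80147/(2 × 0.163121) = 8.5871
P₀ = 1/(2.6738 + 8.5871) = 0.08880
Lq = P₀·a^2·ρ / (2!(1-ρ)²) = 0.0888031 × 2.80147 × 0.836879 / (2 × 0.0266083) = 3.9123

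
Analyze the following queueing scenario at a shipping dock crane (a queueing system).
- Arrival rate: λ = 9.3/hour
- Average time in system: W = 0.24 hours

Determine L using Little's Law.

Little's Law: L = λW
L = 9.3 × 0.24 = 2.2320 containers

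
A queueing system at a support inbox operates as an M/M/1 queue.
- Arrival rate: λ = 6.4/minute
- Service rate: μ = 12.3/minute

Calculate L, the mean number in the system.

ρ = λ/μ = 6.4/12.3 = 0.5203
For M/M/1: L = λ/(μ-λ)
L = 6.4/(12.3-6.4) = 6.4/5.90
L = 1.0847 emails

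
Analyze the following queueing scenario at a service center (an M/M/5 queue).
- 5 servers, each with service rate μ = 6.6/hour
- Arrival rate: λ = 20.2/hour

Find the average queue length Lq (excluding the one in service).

Traffic intensity: ρ = λ/(cμ) = 20.2/(5×6.6) = 0.6121
Since ρ = 0.6121 < 1, system is stable.
Offered load a = λ/μ = cρ = 20.2/6.6 = 3.0606
P₀ = [ Σₙ₌₀^4 aⁿ/n! + a^5/(5!(1-ρ)) ]⁻¹
Σ = a^0/0! + a^1/1! + a^2/2! + a^3/3! + a^4/4! = 1.00000 + 3.06061 + 4.68365 + 4.77827 + 3.65610 = 17.1786
a^5/(5!(1-ρ)) = 268.5574/(120 × 0.38788) = 5.7698
P₀ = 1/(17.1786 + 5.7698) = 0.04358
Lq = P₀·a^5·ρ / (5!(1-ρ)²) = 0.043576 × 268.5574 × 0.61212 / (120 × 0.15045) = 0.3968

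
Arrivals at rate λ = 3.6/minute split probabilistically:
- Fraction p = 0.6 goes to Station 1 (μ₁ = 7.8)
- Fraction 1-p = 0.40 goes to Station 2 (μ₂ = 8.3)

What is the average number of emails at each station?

Effective rates: λ₁ = 3.6×0.6 = 2.16, λ₂ = 3.6×0.40 = 1.44
Station 1: ρ₁ = 2.16/7.8 = 0.27692, L₁ = ρ₁/(1-ρ₁) = 0.27692/(1-0.27692) = 0.3830
Station 2: ρ₂ = 1.44/8.3 = 0.1735, L₂ = ρ₂/(1-ρ₂) = 0.1735/(1-0.1735) = 0.2099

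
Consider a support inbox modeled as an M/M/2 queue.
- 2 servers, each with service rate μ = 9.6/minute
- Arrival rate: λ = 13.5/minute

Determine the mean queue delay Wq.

Traffic intensity: ρ = λ/(cμ) = 13.5/(2×9.6) = 0.7031
Since ρ = 0.7031 < 1, system is stable.
Offered load a = λ/μ = cρ = 13.5/9.6 = 1.4062
P₀ = [ Σₙ₌₀^1 aⁿ/n! + a^2/(2!(1-ρ)) ]⁻¹
Σ = a^0/0! + a^1/1! = 1.0000 + 1.4062 = 2.4062
a^2/(2!(1-ρ)) = 1.97754/(2 × 0.296875) = 3.3306
P₀ = 1/(2.4062 + 3.3306) = 0.1743
Lq = P₀·a^2·ρ / (2!(1-ρ)²) = 0.17431 × 1.9775 × 0.70312 / (2 × 0.088135) = 1.3750
Wq = Lq/λ = 1.3750/13.5 = 0.1019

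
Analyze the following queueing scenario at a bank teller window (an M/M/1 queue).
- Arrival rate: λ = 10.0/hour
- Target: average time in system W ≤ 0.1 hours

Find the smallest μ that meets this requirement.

For M/M/1: W = 1/(μ-λ)
Need W ≤ 0.1, so 1/(μ-λ) ≤ 0.1
μ - λ ≥ 1/0.1 = 10.0000
μ ≥ 10.0 + 10.0000 = 20.0000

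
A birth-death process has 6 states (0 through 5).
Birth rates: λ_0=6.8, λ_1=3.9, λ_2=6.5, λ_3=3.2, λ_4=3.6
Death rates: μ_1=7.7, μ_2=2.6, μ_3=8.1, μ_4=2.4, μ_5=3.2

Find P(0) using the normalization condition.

Ratios P(n)/P(0) = (λ₀···λₙ₋₁)/(μ₁···μₙ):
P(1)/P(0) = (6.8)/(7.7) = 0.883117
P(2)/P(0) = (6.8×3.9)/(7.7×2.6) = 1.32468
P(3)/P(0) = (6.8×3.9×6.5)/(7.7×2.6×8.1) = 1.06301
P(4)/P(0) = (6.8×3.9×6.5×3.2)/(7.7×2.6×8.1×2.4) = 1.41735
P(5)/P(0) = (6.8×3.9×6.5×3.2×3.6)/(7.7×2.6×8.1×2.4×3.2) = 1.59452

Normalization: ∑ P(n) = 1
P(0) × (1.00000 + 0.883117 + 1.32468 + 1.06301 + 1.41735 + 1.59452) = 1
P(0) × 7.2827 = 1
P(0) = 1/7.2827 = 0.1373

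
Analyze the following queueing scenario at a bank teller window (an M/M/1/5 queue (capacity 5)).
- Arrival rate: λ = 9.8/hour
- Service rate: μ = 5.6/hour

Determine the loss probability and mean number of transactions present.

ρ = λ/μ = 9.8/5.6 = 1.7500
P₀ = (1-ρ)/(1-ρ^(K+1)) = (1-1.7500)/(1-1.7500^6) = -0.7500/-27.7229 = 0.02705
P_K = P₀×ρ^K = 0.02705 × 1.7500^5 = 0.02705 × 16.4131 = 0.4440
Blocking probability P_5 = 0.4440 (44.40%)
L = ρ[1 - (K+1)ρ^K + Kρ^(K+1)] / [(1-ρ)(1-ρ^(K+1))]
L = 1.7500 × (1 - 6×16.4131 + 5×28.7229) / ((1 - 1.7500) × (1 - 28.7229)) = 3.8831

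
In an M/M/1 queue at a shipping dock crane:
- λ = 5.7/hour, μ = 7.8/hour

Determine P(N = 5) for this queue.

ρ = λ/μ = 5.7/7.8 = 0.7308
P(n) = (1-ρ)ρⁿ
P(5) = (1-0.7308) × 0.7308^5
P(5) = 0.26920 × 0.20845
P(5) = 0.05611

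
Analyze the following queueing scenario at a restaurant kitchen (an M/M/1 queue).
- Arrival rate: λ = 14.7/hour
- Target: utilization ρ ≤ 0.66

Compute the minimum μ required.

ρ = λ/μ, so μ = λ/ρ
μ ≥ 14.7/0.66 = 22.2727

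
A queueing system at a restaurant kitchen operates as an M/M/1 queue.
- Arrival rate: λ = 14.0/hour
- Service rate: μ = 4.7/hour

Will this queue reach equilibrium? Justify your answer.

Stability requires ρ = λ/(cμ) < 1
ρ = 14.0/(1 × 4.7) = 14.0/4.70 = 2.9787
Since 2.9787 ≥ 1, the system is UNSTABLE.
Queue grows without bound. Need μ > λ = 14.0.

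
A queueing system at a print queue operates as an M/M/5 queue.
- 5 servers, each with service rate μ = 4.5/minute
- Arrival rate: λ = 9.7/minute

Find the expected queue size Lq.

Traffic intensity: ρ = λ/(cμ) = 9.7/(5×4.5) = 0.4311
Since ρ = 0.4311 < 1, system is stable.
Offered load a = λ/μ = cρ = 9.7/4.5 = 2.1556
P₀ = [ Σₙ₌₀^4 aⁿ/n! + a^5/(5!(1-ρ)) ]⁻¹
Σ = a^0/0! + a^1/1! + a^2/2! + a^3/3! + a^4/4! = 1.00000 + 2.15556 + 2.32321 + 1.66927 + 0.899551 = 8.0476
a^5/(5!(1-ρ)) = 46.5368/(120 × 0.5689) = 0.6817
P₀ = 1/(8.0476 + 0.6817) = 0.1146
Lq = P₀·a^5·ρ / (5!(1-ρ)²) = 0.11456 × 46.5368 × 0.43111 / (120 × 0.32363) = 0.05918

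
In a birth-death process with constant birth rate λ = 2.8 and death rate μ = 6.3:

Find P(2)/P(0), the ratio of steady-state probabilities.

For constant rates: P(n)/P(0) = (λ/μ)^n
P(2)/P(0) = (2.8/6.3)^2 = 0.4444^2 = 0.1975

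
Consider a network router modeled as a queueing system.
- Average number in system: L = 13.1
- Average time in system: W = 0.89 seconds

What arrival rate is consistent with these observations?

Little's Law: L = λW, so λ = L/W
λ = 13.1/0.89 = 14.7191 packets/second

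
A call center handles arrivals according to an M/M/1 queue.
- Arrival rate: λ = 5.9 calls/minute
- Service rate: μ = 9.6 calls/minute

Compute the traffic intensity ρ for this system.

Server utilization: ρ = λ/μ
ρ = 5.9/9.6 = 0.6146
The server is busy 61.46% of the time.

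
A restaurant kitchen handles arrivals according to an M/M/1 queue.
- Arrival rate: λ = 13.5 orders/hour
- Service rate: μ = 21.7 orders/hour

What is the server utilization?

Server utilization: ρ = λ/μ
ρ = 13.5/21.7 = 0.6221
The server is busy 62.21% of the time.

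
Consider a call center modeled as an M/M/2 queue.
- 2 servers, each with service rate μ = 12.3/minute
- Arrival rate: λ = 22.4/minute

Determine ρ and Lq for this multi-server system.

Traffic intensity: ρ = λ/(cμ) = 22.4/(2×12.3) = 0.9106
Since ρ = 0.9106 < 1, system is stable.
Offered load a = λ/μ = cρ = 22.4/12.3 = 1.8211
P₀ = [ Σₙ₌₀^1 aⁿ/n! + a^2/(2!(1-ρ)) ]⁻¹
Σ = a^0/0! + a^1/1! = 1.0000 + 1.8211 = 2.8211
a^2/(2!(1-ρ)) = 3.31654/(2 × 0.0894309) = 18.5425
P₀ = 1/(2.8211 + 18.5425) = 0.04681
Lq = P₀·a^2·ρ / (2!(1-ρ)²) = 0.0468085 × 3.31654 × 0.910569 / (2 × 0.00799788) = 8.8373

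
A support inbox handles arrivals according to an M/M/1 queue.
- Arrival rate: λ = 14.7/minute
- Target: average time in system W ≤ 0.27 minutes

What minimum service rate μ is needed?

For M/M/1: W = 1/(μ-λ)
Need W ≤ 0.27, so 1/(μ-λ) ≤ 0.27
μ - λ ≥ 1/0.27 = 3.7037
μ ≥ 14.7 + 3.7037 = 18.4037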